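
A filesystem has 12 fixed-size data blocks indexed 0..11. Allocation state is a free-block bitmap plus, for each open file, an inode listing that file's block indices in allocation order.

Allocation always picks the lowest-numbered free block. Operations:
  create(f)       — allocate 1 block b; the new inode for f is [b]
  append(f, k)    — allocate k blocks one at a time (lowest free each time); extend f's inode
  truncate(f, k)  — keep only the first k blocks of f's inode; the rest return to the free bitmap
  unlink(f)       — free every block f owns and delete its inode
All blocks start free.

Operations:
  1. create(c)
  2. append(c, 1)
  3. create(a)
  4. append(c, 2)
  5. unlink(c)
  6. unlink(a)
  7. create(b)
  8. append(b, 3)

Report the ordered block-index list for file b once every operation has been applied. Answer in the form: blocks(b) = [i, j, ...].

blocks(b) = [0, 1, 2, 3]

[1] create(c) — c=0 (map F...........)
[2] append(c, 1) — c=0,1 (map FF..........)
[3] create(a) — a=2 c=0,1 (map FFF.........)
[4] append(c, 2) — a=2 c=0,1,3,4 (map FFFFF.......)
[5] unlink(c) — a=2 (map ..F.........)
[6] unlink(a) —  (map ............)
[7] create(b) — b=0 (map F...........)
[8] append(b, 3) — b=0,1,2,3 (map FFFF........)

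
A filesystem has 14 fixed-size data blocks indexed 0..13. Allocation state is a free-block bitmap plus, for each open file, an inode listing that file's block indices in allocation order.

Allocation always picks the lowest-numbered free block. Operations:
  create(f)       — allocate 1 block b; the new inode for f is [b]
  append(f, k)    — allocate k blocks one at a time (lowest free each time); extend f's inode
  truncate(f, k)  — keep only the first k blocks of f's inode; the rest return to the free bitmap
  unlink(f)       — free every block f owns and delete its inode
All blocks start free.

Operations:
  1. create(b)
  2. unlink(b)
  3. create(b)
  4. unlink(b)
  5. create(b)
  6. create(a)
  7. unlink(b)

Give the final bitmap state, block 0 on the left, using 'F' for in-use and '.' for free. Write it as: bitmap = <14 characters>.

after create(b) → b:[0]  free=[F.............]
after unlink(b) →   free=[..............]
after create(b) → b:[0]  free=[F.............]
after unlink(b) →   free=[..............]
after create(b) → b:[0]  free=[F.............]
after create(a) → a:[1], b:[0]  free=[FF............]
after unlink(b) → a:[1]  free=[.F............]

bitmap = .F............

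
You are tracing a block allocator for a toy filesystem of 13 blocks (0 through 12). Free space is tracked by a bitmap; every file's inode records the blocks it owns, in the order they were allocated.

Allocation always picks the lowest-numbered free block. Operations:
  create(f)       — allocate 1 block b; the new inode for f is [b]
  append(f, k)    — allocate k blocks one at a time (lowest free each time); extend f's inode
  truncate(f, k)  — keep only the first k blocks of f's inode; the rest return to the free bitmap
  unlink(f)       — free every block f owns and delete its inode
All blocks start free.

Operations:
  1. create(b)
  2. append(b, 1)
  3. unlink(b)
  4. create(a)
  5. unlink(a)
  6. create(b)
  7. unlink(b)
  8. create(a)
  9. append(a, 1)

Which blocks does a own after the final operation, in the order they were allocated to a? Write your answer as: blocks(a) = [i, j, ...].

blocks(a) = [0, 1]

after create(b) → b:[0]  free=[F............]
after append(b, 1) → b:[0, 1]  free=[FF...........]
after unlink(b) →   free=[.............]
after create(a) → a:[0]  free=[F............]
after unlink(a) →   free=[.............]
after create(b) → b:[0]  free=[F............]
after unlink(b) →   free=[.............]
after create(a) → a:[0]  free=[F............]
after append(a, 1) → a:[0, 1]  free=[FF...........]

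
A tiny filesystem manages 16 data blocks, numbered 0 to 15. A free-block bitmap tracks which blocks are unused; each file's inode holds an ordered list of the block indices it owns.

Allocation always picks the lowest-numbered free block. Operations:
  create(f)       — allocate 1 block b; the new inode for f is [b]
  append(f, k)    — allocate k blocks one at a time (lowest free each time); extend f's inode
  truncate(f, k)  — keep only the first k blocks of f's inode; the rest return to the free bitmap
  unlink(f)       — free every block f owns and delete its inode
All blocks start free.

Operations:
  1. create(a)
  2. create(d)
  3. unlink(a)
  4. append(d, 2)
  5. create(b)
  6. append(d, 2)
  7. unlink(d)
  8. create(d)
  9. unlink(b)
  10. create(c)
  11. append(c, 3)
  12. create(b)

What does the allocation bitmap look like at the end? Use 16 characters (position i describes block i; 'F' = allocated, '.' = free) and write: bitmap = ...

create(a): bitmap=F............... | a=[0]
create(d): bitmap=FF.............. | a=[0] d=[1]
unlink(a): bitmap=.F.............. | d=[1]
append(d, 2): bitmap=FFF............. | d=[1, 0, 2]
create(b): bitmap=FFFF............ | b=[3] d=[1, 0, 2]
append(d, 2): bitmap=FFFFFF.......... | b=[3] d=[1, 0, 2, 4, 5]
unlink(d): bitmap=...F............ | b=[3]
create(d): bitmap=F..F............ | b=[3] d=[0]
unlink(b): bitmap=F............... | d=[0]
create(c): bitmap=FF.............. | c=[1] d=[0]
append(c, 3): bitmap=FFFFF........... | c=[1, 2, 3, 4] d=[0]
create(b): bitmap=FFFFFF.......... | b=[5] c=[1, 2, 3, 4] d=[0]

bitmap = FFFFFF..........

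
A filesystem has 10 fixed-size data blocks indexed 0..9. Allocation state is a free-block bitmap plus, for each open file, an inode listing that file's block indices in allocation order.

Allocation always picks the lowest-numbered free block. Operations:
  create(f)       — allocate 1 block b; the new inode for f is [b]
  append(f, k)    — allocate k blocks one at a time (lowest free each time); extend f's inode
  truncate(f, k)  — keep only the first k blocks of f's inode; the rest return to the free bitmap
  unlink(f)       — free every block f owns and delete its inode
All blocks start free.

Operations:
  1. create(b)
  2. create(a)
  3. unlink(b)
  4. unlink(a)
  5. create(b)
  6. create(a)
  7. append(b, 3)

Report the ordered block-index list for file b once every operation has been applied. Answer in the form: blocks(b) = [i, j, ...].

blocks(b) = [0, 2, 3, 4]

[1] create(b) — b=0 (map F.........)
[2] create(a) — a=1 b=0 (map FF........)
[3] unlink(b) — a=1 (map .F........)
[4] unlink(a) —  (map ..........)
[5] create(b) — b=0 (map F.........)
[6] create(a) — a=1 b=0 (map FF........)
[7] append(b, 3) — a=1 b=0,2,3,4 (map FFFFF.....)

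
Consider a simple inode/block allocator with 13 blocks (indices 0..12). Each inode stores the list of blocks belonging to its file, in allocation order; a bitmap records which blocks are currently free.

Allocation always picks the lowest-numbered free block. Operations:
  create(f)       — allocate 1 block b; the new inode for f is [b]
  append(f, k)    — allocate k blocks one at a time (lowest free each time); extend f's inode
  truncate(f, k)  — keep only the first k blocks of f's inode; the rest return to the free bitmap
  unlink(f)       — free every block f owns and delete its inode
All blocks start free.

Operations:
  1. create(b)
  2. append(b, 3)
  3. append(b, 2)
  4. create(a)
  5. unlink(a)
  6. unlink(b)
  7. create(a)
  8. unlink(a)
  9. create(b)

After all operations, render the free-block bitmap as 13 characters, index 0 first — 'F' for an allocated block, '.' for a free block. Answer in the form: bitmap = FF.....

after create(b) → b:[0]  free=[F............]
after append(b, 3) → b:[0, 1, 2, 3]  free=[FFFF.........]
after append(b, 2) → b:[0, 1, 2, 3, 4, 5]  free=[FFFFFF.......]
after create(a) → a:[6], b:[0, 1, 2, 3, 4, 5]  free=[FFFFFFF......]
after unlink(a) → b:[0, 1, 2, 3, 4, 5]  free=[FFFFFF.......]
after unlink(b) →   free=[.............]
after create(a) → a:[0]  free=[F............]
after unlink(a) →   free=[.............]
after create(b) → b:[0]  free=[F............]

bitmap = F............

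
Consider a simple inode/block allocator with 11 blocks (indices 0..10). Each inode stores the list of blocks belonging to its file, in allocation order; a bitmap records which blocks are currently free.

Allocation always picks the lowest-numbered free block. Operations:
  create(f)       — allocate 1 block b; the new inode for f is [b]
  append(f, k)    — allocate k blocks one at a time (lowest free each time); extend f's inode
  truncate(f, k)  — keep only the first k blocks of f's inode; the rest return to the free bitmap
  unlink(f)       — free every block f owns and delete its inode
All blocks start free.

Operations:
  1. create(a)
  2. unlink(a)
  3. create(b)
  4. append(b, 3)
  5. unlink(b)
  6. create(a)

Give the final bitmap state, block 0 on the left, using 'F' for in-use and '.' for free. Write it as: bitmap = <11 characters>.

create(a): bitmap=F.......... | a=[0]
unlink(a): bitmap=........... | 
create(b): bitmap=F.......... | b=[0]
append(b, 3): bitmap=FFFF....... | b=[0, 1, 2, 3]
unlink(b): bitmap=........... | 
create(a): bitmap=F.......... | a=[0]

bitmap = F..........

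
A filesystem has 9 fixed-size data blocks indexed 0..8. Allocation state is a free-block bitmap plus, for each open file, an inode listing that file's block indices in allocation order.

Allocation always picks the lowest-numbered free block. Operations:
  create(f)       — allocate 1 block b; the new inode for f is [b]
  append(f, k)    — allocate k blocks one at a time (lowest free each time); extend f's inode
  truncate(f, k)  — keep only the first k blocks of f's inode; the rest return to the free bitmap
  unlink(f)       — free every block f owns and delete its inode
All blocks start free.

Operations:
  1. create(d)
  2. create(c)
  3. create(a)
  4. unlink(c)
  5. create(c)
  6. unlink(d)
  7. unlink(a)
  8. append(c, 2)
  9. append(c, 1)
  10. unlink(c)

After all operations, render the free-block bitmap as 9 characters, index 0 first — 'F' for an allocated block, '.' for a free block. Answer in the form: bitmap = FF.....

[1] create(d) — d=0 (map F........)
[2] create(c) — c=1 d=0 (map FF.......)
[3] create(a) — a=2 c=1 d=0 (map FFF......)
[4] unlink(c) — a=2 d=0 (map F.F......)
[5] create(c) — a=2 c=1 d=0 (map FFF......)
[6] unlink(d) — a=2 c=1 (map .FF......)
[7] unlink(a) — c=1 (map .F.......)
[8] append(c, 2) — c=1,0,2 (map FFF......)
[9] append(c, 1) — c=1,0,2,3 (map FFFF.....)
[10] unlink(c) —  (map .........)

bitmap = .........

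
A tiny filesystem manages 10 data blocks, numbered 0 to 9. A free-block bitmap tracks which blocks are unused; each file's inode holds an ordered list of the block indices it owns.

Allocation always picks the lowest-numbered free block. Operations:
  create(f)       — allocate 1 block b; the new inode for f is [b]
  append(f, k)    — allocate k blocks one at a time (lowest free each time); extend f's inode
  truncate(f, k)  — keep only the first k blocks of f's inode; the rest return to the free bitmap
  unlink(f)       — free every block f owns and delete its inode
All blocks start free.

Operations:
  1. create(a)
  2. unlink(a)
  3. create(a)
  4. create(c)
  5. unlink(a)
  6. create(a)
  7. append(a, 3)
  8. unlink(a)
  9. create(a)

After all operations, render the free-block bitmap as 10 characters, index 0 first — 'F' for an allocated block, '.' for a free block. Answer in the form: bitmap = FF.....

bitmap = FF........

  1. create(a)  ⇒  F.........  {a→[0]}
  2. unlink(a)  ⇒  ..........  {}
  3. create(a)  ⇒  F.........  {a→[0]}
  4. create(c)  ⇒  FF........  {a→[0]; c→[1]}
  5. unlink(a)  ⇒  .F........  {c→[1]}
  6. create(a)  ⇒  FF........  {a→[0]; c→[1]}
  7. append(a, 3)  ⇒  FFFFF.....  {a→[0, 2, 3, 4]; c→[1]}
  8. unlink(a)  ⇒  .F........  {c→[1]}
  9. create(a)  ⇒  FF........  {a→[0]; c→[1]}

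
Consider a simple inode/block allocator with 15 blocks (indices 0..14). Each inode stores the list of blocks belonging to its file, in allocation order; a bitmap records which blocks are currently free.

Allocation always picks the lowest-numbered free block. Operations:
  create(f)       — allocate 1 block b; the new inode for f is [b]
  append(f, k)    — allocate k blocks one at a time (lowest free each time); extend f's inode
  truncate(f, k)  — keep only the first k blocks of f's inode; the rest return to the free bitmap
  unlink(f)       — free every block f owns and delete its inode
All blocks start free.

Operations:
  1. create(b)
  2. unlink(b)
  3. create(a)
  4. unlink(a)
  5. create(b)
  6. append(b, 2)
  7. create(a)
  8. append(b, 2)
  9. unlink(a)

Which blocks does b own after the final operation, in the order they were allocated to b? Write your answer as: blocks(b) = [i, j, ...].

  1. create(b)  ⇒  F..............  {b→[0]}
  2. unlink(b)  ⇒  ...............  {}
  3. create(a)  ⇒  F..............  {a→[0]}
  4. unlink(a)  ⇒  ...............  {}
  5. create(b)  ⇒  F..............  {b→[0]}
  6. append(b, 2)  ⇒  FFF............  {b→[0, 1, 2]}
  7. create(a)  ⇒  FFFF...........  {a→[3]; b→[0, 1, 2]}
  8. append(b, 2)  ⇒  FFFFFF.........  {a→[3]; b→[0, 1, 2, 4, 5]}
  9. unlink(a)  ⇒  FFF.FF.........  {b→[0, 1, 2, 4, 5]}

blocks(b) = [0, 1, 2, 4, 5]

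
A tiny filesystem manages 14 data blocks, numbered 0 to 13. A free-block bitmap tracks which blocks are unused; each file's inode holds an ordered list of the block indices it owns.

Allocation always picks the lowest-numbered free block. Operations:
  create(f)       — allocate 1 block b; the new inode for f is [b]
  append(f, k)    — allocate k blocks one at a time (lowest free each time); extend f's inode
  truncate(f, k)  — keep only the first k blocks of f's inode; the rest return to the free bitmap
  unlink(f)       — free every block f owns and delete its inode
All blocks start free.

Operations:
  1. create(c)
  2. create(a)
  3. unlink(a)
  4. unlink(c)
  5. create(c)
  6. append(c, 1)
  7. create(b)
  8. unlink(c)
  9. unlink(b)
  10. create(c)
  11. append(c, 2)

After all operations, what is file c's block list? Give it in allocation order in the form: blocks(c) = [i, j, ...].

[1] create(c) — c=0 (map F.............)
[2] create(a) — a=1 c=0 (map FF............)
[3] unlink(a) — c=0 (map F.............)
[4] unlink(c) —  (map ..............)
[5] create(c) — c=0 (map F.............)
[6] append(c, 1) — c=0,1 (map FF............)
[7] create(b) — b=2 c=0,1 (map FFF...........)
[8] unlink(c) — b=2 (map ..F...........)
[9] unlink(b) —  (map ..............)
[10] create(c) — c=0 (map F.............)
[11] append(c, 2) — c=0,1,2 (map FFF...........)

blocks(c) = [0, 1, 2]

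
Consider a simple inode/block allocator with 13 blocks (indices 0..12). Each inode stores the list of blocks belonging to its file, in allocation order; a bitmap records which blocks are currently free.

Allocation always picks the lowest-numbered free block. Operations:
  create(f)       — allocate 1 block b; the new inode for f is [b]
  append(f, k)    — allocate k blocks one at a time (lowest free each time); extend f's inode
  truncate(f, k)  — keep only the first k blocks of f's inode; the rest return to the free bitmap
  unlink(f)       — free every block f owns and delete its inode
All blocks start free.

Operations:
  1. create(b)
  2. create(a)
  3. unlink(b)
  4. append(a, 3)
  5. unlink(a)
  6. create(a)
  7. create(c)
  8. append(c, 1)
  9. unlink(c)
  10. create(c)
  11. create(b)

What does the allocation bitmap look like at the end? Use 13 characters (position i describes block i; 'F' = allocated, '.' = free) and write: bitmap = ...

[1] create(b) — b=0 (map F............)
[2] create(a) — a=1 b=0 (map FF...........)
[3] unlink(b) — a=1 (map .F...........)
[4] append(a, 3) — a=1,0,2,3 (map FFFF.........)
[5] unlink(a) —  (map .............)
[6] create(a) — a=0 (map F............)
[7] create(c) — a=0 c=1 (map FF...........)
[8] append(c, 1) — a=0 c=1,2 (map FFF..........)
[9] unlink(c) — a=0 (map F............)
[10] create(c) — a=0 c=1 (map FF...........)
[11] create(b) — a=0 b=2 c=1 (map FFF..........)

bitmap = FFF..........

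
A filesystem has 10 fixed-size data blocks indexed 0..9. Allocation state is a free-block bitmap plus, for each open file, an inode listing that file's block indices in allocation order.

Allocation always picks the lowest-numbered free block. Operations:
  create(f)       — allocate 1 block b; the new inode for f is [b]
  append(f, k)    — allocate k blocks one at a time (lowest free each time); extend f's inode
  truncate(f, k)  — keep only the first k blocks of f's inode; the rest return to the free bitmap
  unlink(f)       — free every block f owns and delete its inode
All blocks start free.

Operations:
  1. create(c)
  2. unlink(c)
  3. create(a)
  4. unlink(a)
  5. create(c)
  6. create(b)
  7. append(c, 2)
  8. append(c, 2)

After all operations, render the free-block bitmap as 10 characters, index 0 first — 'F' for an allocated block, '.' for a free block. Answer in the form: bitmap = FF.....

[1] create(c) — c=0 (map F.........)
[2] unlink(c) —  (map ..........)
[3] create(a) — a=0 (map F.........)
[4] unlink(a) —  (map ..........)
[5] create(c) — c=0 (map F.........)
[6] create(b) — b=1 c=0 (map FF........)
[7] append(c, 2) — b=1 c=0,2,3 (map FFFF......)
[8] append(c, 2) — b=1 c=0,2,3,4,5 (map FFFFFF....)

bitmap = FFFFFF....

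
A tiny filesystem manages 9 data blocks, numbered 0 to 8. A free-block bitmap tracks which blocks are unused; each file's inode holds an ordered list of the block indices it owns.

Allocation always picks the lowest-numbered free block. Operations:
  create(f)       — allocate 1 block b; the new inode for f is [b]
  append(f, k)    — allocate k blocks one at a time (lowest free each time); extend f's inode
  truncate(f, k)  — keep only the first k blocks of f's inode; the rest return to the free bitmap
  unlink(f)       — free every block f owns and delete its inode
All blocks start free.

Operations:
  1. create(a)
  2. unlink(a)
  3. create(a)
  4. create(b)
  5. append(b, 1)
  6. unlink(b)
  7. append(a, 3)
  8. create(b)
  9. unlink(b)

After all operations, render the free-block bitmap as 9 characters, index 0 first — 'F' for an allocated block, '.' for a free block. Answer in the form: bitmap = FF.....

bitmap = FFFF.....

create(a): bitmap=F........ | a=[0]
unlink(a): bitmap=......... | 
create(a): bitmap=F........ | a=[0]
create(b): bitmap=FF....... | a=[0] b=[1]
append(b, 1): bitmap=FFF...... | a=[0] b=[1, 2]
unlink(b): bitmap=F........ | a=[0]
append(a, 3): bitmap=FFFF..... | a=[0, 1, 2, 3]
create(b): bitmap=FFFFF.... | a=[0, 1, 2, 3] b=[4]
unlink(b): bitmap=FFFF..... | a=[0, 1, 2, 3]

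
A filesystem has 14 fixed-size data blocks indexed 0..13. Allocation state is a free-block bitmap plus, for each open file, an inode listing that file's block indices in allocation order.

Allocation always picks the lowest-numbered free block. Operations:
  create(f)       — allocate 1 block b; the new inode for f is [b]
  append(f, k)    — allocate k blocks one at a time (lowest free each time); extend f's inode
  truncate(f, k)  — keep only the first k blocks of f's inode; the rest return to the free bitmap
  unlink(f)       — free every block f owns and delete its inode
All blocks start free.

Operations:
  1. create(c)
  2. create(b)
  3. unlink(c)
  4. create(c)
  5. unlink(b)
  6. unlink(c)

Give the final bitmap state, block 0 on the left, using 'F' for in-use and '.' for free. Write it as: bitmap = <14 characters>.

  1. create(c)  ⇒  F.............  {c→[0]}
  2. create(b)  ⇒  FF............  {b→[1]; c→[0]}
  3. unlink(c)  ⇒  .F............  {b→[1]}
  4. create(c)  ⇒  FF............  {b→[1]; c→[0]}
  5. unlink(b)  ⇒  F.............  {c→[0]}
  6. unlink(c)  ⇒  ..............  {}

bitmap = ..............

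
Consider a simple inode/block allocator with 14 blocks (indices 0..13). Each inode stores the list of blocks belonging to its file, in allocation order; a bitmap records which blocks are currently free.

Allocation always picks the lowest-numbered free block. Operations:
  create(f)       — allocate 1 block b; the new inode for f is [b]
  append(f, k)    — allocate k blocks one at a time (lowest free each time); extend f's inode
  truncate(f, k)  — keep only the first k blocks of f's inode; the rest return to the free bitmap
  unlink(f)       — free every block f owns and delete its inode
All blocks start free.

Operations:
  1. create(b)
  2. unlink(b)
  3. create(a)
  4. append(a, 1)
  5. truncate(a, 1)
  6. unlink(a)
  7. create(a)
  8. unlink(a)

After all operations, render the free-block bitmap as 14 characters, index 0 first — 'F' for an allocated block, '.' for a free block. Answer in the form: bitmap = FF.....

  1. create(b)  ⇒  F.............  {b→[0]}
  2. unlink(b)  ⇒  ..............  {}
  3. create(a)  ⇒  F.............  {a→[0]}
  4. append(a, 1)  ⇒  FF............  {a→[0, 1]}
  5. truncate(a, 1)  ⇒  F.............  {a→[0]}
  6. unlink(a)  ⇒  ..............  {}
  7. create(a)  ⇒  F.............  {a→[0]}
  8. unlink(a)  ⇒  ..............  {}

bitmap = ..............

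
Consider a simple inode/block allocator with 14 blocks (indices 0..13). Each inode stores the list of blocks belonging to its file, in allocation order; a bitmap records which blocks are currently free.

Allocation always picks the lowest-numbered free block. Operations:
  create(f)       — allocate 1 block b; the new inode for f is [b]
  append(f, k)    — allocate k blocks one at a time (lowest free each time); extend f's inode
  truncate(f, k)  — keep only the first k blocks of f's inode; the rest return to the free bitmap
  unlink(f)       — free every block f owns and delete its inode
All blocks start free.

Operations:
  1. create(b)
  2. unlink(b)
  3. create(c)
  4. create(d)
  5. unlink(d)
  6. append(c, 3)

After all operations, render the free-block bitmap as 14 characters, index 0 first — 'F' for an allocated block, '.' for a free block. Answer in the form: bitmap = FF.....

bitmap = FFFF..........

  1. create(b)  ⇒  F.............  {b→[0]}
  2. unlink(b)  ⇒  ..............  {}
  3. create(c)  ⇒  F.............  {c→[0]}
  4. create(d)  ⇒  FF............  {c→[0]; d→[1]}
  5. unlink(d)  ⇒  F.............  {c→[0]}
  6. append(c, 3)  ⇒  FFFF..........  {c→[0, 1, 2, 3]}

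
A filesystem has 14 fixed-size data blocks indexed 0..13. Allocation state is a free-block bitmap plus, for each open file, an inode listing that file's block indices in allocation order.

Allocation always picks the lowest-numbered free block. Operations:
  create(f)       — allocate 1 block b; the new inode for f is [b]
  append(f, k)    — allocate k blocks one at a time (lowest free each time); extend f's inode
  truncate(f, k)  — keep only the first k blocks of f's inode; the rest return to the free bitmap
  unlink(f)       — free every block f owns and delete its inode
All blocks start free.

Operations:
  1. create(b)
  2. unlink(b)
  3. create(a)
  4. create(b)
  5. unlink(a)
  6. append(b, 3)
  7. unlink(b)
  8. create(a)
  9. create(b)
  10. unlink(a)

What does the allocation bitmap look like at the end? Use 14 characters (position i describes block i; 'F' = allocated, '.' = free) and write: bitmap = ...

bitmap = .F............

[1] create(b) — b=0 (map F.............)
[2] unlink(b) —  (map ..............)
[3] create(a) — a=0 (map F.............)
[4] create(b) — a=0 b=1 (map FF............)
[5] unlink(a) — b=1 (map .F............)
[6] append(b, 3) — b=1,0,2,3 (map FFFF..........)
[7] unlink(b) —  (map ..............)
[8] create(a) — a=0 (map F.............)
[9] create(b) — a=0 b=1 (map FF............)
[10] unlink(a) — b=1 (map .F............)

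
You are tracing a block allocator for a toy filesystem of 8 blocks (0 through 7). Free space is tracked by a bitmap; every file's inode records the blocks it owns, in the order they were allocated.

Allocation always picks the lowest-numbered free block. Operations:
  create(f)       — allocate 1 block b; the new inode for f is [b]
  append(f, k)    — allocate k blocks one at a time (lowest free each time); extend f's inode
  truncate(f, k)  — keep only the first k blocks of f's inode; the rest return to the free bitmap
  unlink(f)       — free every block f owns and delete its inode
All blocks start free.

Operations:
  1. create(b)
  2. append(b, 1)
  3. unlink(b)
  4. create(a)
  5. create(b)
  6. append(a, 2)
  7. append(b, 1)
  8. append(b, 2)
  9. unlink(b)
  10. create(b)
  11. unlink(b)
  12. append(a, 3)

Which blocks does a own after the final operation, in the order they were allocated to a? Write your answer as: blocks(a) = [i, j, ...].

  1. create(b)  ⇒  F.......  {b→[0]}
  2. append(b, 1)  ⇒  FF......  {b→[0, 1]}
  3. unlink(b)  ⇒  ........  {}
  4. create(a)  ⇒  F.......  {a→[0]}
  5. create(b)  ⇒  FF......  {a→[0]; b→[1]}
  6. append(a, 2)  ⇒  FFFF....  {a→[0, 2, 3]; b→[1]}
  7. append(b, 1)  ⇒  FFFFF...  {a→[0, 2, 3]; b→[1, 4]}
  8. append(b, 2)  ⇒  FFFFFFF.  {a→[0, 2, 3]; b→[1, 4, 5, 6]}
  9. unlink(b)  ⇒  F.FF....  {a→[0, 2, 3]}
  10. create(b)  ⇒  FFFF....  {a→[0, 2, 3]; b→[1]}
  11. unlink(b)  ⇒  F.FF....  {a→[0, 2, 3]}
  12. append(a, 3)  ⇒  FFFFFF..  {a→[0, 2, 3, 1, 4, 5]}

blocks(a) = [0, 2, 3, 1, 4, 5]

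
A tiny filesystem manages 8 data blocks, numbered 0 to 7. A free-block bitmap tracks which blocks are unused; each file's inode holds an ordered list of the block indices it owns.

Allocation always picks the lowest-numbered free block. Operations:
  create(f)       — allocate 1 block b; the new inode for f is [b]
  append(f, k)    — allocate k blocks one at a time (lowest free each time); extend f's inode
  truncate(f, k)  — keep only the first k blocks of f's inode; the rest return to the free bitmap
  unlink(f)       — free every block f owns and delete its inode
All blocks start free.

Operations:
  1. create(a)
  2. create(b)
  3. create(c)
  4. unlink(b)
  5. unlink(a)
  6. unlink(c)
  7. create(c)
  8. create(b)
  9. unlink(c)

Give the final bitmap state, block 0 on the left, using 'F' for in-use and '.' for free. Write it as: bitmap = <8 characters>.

bitmap = .F......

after create(a) → a:[0]  free=[F.......]
after create(b) → a:[0], b:[1]  free=[FF......]
after create(c) → a:[0], b:[1], c:[2]  free=[FFF.....]
after unlink(b) → a:[0], c:[2]  free=[F.F.....]
after unlink(a) → c:[2]  free=[..F.....]
after unlink(c) →   free=[........]
after create(c) → c:[0]  free=[F.......]
after create(b) → b:[1], c:[0]  free=[FF......]
after unlink(c) → b:[1]  free=[.F......]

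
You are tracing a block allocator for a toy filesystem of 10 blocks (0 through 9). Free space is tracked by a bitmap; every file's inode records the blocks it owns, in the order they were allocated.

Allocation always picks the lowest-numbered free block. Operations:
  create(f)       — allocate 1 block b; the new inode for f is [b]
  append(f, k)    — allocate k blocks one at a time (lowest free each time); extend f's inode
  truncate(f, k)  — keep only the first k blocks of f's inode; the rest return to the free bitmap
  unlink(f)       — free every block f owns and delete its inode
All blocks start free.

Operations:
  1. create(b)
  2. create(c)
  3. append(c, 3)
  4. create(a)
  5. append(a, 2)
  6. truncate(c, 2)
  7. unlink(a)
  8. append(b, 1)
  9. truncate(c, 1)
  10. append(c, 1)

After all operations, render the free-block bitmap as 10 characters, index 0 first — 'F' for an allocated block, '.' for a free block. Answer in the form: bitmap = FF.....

bitmap = FFFF......

create(b): bitmap=F......... | b=[0]
create(c): bitmap=FF........ | b=[0] c=[1]
append(c, 3): bitmap=FFFFF..... | b=[0] c=[1, 2, 3, 4]
create(a): bitmap=FFFFFF.... | a=[5] b=[0] c=[1, 2, 3, 4]
append(a, 2): bitmap=FFFFFFFF.. | a=[5, 6, 7] b=[0] c=[1, 2, 3, 4]
truncate(c, 2): bitmap=FFF..FFF.. | a=[5, 6, 7] b=[0] c=[1, 2]
unlink(a): bitmap=FFF....... | b=[0] c=[1, 2]
append(b, 1): bitmap=FFFF...... | b=[0, 3] c=[1, 2]
truncate(c, 1): bitmap=FF.F...... | b=[0, 3] c=[1]
append(c, 1): bitmap=FFFF...... | b=[0, 3] c=[1, 2]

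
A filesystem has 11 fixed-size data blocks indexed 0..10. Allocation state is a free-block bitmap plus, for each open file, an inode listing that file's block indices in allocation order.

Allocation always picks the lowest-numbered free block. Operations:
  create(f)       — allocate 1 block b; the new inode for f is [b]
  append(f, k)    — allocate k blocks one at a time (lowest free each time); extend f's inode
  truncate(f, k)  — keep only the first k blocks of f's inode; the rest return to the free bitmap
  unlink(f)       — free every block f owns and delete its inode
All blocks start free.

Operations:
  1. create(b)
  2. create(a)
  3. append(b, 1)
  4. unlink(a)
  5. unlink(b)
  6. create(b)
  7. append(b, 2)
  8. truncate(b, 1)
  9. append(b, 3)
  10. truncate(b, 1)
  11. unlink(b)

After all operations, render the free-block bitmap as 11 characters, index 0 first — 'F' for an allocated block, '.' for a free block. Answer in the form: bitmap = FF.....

[1] create(b) — b=0 (map F..........)
[2] create(a) — a=1 b=0 (map FF.........)
[3] append(b, 1) — a=1 b=0,2 (map FFF........)
[4] unlink(a) — b=0,2 (map F.F........)
[5] unlink(b) —  (map ...........)
[6] create(b) — b=0 (map F..........)
[7] append(b, 2) — b=0,1,2 (map FFF........)
[8] truncate(b, 1) — b=0 (map F..........)
[9] append(b, 3) — b=0,1,2,3 (map FFFF.......)
[10] truncate(b, 1) — b=0 (map F..........)
[11] unlink(b) —  (map ...........)

bitmap = ...........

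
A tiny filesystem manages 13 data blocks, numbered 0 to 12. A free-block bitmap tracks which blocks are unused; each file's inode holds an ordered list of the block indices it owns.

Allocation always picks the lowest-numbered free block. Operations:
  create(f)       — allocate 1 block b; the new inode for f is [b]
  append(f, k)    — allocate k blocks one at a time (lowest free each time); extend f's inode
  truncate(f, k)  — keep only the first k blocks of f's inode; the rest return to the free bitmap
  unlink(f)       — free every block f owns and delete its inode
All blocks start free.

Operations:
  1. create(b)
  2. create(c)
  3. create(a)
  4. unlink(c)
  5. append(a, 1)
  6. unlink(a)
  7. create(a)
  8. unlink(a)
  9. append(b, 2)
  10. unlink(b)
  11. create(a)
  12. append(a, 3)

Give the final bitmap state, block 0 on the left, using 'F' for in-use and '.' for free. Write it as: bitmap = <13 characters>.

bitmap = FFFF.........

[1] create(b) — b=0 (map F............)
[2] create(c) — b=0 c=1 (map FF...........)
[3] create(a) — a=2 b=0 c=1 (map FFF..........)
[4] unlink(c) — a=2 b=0 (map F.F..........)
[5] append(a, 1) — a=2,1 b=0 (map FFF..........)
[6] unlink(a) — b=0 (map F............)
[7] create(a) — a=1 b=0 (map FF...........)
[8] unlink(a) — b=0 (map F............)
[9] append(b, 2) — b=0,1,2 (map FFF..........)
[10] unlink(b) —  (map .............)
[11] create(a) — a=0 (map F............)
[12] append(a, 3) — a=0,1,2,3 (map FFFF.........)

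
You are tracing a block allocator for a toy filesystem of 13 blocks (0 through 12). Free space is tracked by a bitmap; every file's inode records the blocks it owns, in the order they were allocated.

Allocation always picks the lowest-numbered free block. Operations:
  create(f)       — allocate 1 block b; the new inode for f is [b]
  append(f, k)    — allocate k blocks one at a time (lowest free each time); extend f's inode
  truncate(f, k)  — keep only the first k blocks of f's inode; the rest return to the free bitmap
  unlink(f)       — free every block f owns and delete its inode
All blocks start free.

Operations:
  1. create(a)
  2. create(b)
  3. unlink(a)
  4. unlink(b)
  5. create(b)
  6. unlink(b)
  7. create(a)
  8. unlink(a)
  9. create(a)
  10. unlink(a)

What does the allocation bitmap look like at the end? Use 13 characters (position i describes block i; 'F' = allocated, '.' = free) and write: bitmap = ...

bitmap = .............

after create(a) → a:[0]  free=[F............]
after create(b) → a:[0], b:[1]  free=[FF...........]
after unlink(a) → b:[1]  free=[.F...........]
after unlink(b) →   free=[.............]
after create(b) → b:[0]  free=[F............]
after unlink(b) →   free=[.............]
after create(a) → a:[0]  free=[F............]
after unlink(a) →   free=[.............]
after create(a) → a:[0]  free=[F............]
after unlink(a) →   free=[.............]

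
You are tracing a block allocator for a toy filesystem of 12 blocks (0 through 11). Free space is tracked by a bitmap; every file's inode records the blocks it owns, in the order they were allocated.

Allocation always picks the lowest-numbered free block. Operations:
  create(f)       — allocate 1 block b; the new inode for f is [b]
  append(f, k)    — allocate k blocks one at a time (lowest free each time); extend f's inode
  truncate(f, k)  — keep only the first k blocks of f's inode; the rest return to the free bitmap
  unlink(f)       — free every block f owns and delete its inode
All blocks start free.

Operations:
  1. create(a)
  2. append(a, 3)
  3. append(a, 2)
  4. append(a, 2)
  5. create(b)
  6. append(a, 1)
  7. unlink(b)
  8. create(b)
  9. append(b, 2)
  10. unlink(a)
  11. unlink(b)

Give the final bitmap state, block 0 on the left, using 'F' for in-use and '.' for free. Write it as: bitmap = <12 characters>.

bitmap = ............

[1] create(a) — a=0 (map F...........)
[2] append(a, 3) — a=0,1,2,3 (map FFFF........)
[3] append(a, 2) — a=0,1,2,3,4,5 (map FFFFFF......)
[4] append(a, 2) — a=0,1,2,3,4,5,6,7 (map FFFFFFFF....)
[5] create(b) — a=0,1,2,3,4,5,6,7 b=8 (map FFFFFFFFF...)
[6] append(a, 1) — a=0,1,2,3,4,5,6,7,9 b=8 (map FFFFFFFFFF..)
[7] unlink(b) — a=0,1,2,3,4,5,6,7,9 (map FFFFFFFF.F..)
[8] create(b) — a=0,1,2,3,4,5,6,7,9 b=8 (map FFFFFFFFFF..)
[9] append(b, 2) — a=0,1,2,3,4,5,6,7,9 b=8,10,11 (map FFFFFFFFFFFF)
[10] unlink(a) — b=8,10,11 (map ........F.FF)
[11] unlink(b) —  (map ............)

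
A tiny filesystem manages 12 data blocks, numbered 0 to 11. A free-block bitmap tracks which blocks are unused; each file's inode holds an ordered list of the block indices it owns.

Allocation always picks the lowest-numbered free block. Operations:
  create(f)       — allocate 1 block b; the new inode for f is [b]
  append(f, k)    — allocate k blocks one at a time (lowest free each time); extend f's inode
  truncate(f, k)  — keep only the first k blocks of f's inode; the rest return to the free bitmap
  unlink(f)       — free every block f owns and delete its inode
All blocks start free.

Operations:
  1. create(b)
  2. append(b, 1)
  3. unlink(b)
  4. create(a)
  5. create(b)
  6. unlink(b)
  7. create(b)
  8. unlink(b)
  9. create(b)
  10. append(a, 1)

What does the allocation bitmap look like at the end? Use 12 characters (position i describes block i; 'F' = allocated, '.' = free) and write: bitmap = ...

bitmap = FFF.........

[1] create(b) — b=0 (map F...........)
[2] append(b, 1) — b=0,1 (map FF..........)
[3] unlink(b) —  (map ............)
[4] create(a) — a=0 (map F...........)
[5] create(b) — a=0 b=1 (map FF..........)
[6] unlink(b) — a=0 (map F...........)
[7] create(b) — a=0 b=1 (map FF..........)
[8] unlink(b) — a=0 (map F...........)
[9] create(b) — a=0 b=1 (map FF..........)
[10] append(a, 1) — a=0,2 b=1 (map FFF.........)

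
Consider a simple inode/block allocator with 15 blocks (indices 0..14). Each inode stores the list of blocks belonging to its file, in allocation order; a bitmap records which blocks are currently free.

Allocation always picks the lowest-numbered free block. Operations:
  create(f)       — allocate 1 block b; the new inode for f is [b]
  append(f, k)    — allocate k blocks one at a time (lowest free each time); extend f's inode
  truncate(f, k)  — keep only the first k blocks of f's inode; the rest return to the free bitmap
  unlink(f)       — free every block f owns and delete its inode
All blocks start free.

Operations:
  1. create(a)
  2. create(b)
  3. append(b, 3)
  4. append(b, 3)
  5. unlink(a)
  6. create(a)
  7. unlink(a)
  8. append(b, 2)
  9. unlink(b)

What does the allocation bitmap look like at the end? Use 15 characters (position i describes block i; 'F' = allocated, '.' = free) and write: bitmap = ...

bitmap = ...............

create(a): bitmap=F.............. | a=[0]
create(b): bitmap=FF............. | a=[0] b=[1]
append(b, 3): bitmap=FFFFF.......... | a=[0] b=[1, 2, 3, 4]
append(b, 3): bitmap=FFFFFFFF....... | a=[0] b=[1, 2, 3, 4, 5, 6, 7]
unlink(a): bitmap=.FFFFFFF....... | b=[1, 2, 3, 4, 5, 6, 7]
create(a): bitmap=FFFFFFFF....... | a=[0] b=[1, 2, 3, 4, 5, 6, 7]
unlink(a): bitmap=.FFFFFFF....... | b=[1, 2, 3, 4, 5, 6, 7]
append(b, 2): bitmap=FFFFFFFFF...... | b=[1, 2, 3, 4, 5, 6, 7, 0, 8]
unlink(b): bitmap=............... | 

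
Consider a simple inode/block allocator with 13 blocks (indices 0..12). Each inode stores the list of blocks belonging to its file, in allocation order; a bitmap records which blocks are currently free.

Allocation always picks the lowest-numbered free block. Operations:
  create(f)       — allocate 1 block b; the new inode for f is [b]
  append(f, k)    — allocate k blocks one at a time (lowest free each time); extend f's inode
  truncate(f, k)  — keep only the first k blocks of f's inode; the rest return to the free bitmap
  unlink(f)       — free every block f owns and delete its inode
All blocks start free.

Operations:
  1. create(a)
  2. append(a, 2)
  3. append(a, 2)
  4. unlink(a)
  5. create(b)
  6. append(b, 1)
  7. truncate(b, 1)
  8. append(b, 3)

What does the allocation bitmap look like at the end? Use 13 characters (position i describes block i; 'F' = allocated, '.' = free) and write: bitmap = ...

bitmap = FFFF.........

[1] create(a) — a=0 (map F............)
[2] append(a, 2) — a=0,1,2 (map FFF..........)
[3] append(a, 2) — a=0,1,2,3,4 (map FFFFF........)
[4] unlink(a) —  (map .............)
[5] create(b) — b=0 (map F............)
[6] append(b, 1) — b=0,1 (map FF...........)
[7] truncate(b, 1) — b=0 (map F............)
[8] append(b, 3) — b=0,1,2,3 (map FFFF.........)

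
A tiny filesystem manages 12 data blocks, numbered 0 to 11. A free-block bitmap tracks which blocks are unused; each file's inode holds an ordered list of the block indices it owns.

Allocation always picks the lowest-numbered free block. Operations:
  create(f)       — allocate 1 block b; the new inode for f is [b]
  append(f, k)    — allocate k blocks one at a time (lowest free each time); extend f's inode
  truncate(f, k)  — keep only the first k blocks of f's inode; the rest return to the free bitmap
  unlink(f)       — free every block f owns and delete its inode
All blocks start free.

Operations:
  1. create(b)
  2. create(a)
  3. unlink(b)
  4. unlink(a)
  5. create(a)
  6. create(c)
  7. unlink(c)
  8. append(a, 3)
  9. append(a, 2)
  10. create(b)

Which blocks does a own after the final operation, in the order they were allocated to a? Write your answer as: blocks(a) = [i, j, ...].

blocks(a) = [0, 1, 2, 3, 4, 5]

after create(b) → b:[0]  free=[F...........]
after create(a) → a:[1], b:[0]  free=[FF..........]
after unlink(b) → a:[1]  free=[.F..........]
after unlink(a) →   free=[............]
after create(a) → a:[0]  free=[F...........]
after create(c) → a:[0], c:[1]  free=[FF..........]
after unlink(c) → a:[0]  free=[F...........]
after append(a, 3) → a:[0, 1, 2, 3]  free=[FFFF........]
after append(a, 2) → a:[0, 1, 2, 3, 4, 5]  free=[FFFFFF......]
after create(b) → a:[0, 1, 2, 3, 4, 5], b:[6]  free=[FFFFFFF.....]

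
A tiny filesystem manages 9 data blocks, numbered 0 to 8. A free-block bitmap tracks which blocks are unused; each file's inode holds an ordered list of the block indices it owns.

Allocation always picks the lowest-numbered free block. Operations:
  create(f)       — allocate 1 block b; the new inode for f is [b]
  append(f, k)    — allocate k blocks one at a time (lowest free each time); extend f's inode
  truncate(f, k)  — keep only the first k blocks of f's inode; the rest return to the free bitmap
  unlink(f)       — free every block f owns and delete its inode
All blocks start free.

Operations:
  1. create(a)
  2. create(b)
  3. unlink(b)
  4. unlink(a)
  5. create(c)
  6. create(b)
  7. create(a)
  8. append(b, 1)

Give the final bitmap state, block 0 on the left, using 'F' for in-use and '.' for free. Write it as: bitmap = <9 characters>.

bitmap = FFFF.....

create(a): bitmap=F........ | a=[0]
create(b): bitmap=FF....... | a=[0] b=[1]
unlink(b): bitmap=F........ | a=[0]
unlink(a): bitmap=......... | 
create(c): bitmap=F........ | c=[0]
create(b): bitmap=FF....... | b=[1] c=[0]
create(a): bitmap=FFF...... | a=[2] b=[1] c=[0]
append(b, 1): bitmap=FFFF..... | a=[2] b=[1, 3] c=[0]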